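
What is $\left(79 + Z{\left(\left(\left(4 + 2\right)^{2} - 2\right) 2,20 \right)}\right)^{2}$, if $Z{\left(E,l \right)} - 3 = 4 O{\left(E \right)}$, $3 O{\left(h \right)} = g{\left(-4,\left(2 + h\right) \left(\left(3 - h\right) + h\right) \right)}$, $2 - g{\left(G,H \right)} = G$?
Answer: $8100$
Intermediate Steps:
$g{\left(G,H \right)} = 2 - G$
$O{\left(h \right)} = 2$ ($O{\left(h \right)} = \frac{2 - -4}{3} = \frac{2 + 4}{3} = \frac{1}{3} \cdot 6 = 2$)
$Z{\left(E,l \right)} = 11$ ($Z{\left(E,l \right)} = 3 + 4 \cdot 2 = 3 + 8 = 11$)
$\left(79 + Z{\left(\left(\left(4 + 2\right)^{2} - 2\right) 2,20 \right)}\right)^{2} = \left(79 + 11\right)^{2} = 90^{2} = 8100$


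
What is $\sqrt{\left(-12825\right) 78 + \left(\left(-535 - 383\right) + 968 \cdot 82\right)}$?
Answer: $2 i \sqrt{230473} \approx 960.15 i$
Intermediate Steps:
$\sqrt{\left(-12825\right) 78 + \left(\left(-535 - 383\right) + 968 \cdot 82\right)} = \sqrt{-1000350 + \left(-918 + 79376\right)} = \sqrt{-1000350 + 78458} = \sqrt{-921892} = 2 i \sqrt{230473}$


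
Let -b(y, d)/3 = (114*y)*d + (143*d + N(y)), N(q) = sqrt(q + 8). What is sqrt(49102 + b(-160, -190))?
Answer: sqrt(-10266188 - 6*I*sqrt(38)) ≈ 0.006 - 3204.1*I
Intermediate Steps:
N(q) = sqrt(8 + q)
b(y, d) = -429*d - 3*sqrt(8 + y) - 342*d*y (b(y, d) = -3*((114*y)*d + (143*d + sqrt(8 + y))) = -3*(114*d*y + (sqrt(8 + y) + 143*d)) = -3*(sqrt(8 + y) + 143*d + 114*d*y) = -429*d - 3*sqrt(8 + y) - 342*d*y)
sqrt(49102 + b(-160, -190)) = sqrt(49102 + (-429*(-190) - 3*sqrt(8 - 160) - 342*(-190)*(-160))) = sqrt(49102 + (81510 - 6*I*sqrt(38) - 10396800)) = sqrt(49102 + (-10315290 - 6*I*sqrt(38))) = sqrt(-10266188 - 6*I*sqrt(38))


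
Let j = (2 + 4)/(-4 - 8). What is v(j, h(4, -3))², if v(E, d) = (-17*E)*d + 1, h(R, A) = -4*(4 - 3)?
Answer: 1089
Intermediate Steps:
h(R, A) = -4 (h(R, A) = -4*1 = -4)
j = -½ (j = 6/(-12) = 6*(-1/12) = -½ ≈ -0.50000)
v(E, d) = 1 - 17*E*d (v(E, d) = -17*E*d + 1 = 1 - 17*E*d)
v(j, h(4, -3))² = (1 - 17*(-½)*(-4))² = (1 - 34)² = (-33)² = 1089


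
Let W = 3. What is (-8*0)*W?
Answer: 0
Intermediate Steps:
(-8*0)*W = -8*0*3 = 0*3 = 0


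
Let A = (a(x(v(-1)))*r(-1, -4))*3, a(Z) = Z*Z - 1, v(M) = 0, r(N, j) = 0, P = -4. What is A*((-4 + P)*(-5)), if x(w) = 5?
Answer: 0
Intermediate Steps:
a(Z) = -1 + Z² (a(Z) = Z² - 1 = -1 + Z²)
A = 0 (A = ((-1 + 5²)*0)*3 = ((-1 + 25)*0)*3 = (24*0)*3 = 0*3 = 0)
A*((-4 + P)*(-5)) = 0*((-4 - 4)*(-5)) = 0*(-8*(-5)) = 0*40 = 0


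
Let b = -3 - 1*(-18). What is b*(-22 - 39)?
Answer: -915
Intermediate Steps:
b = 15 (b = -3 + 18 = 15)
b*(-22 - 39) = 15*(-22 - 39) = 15*(-61) = -915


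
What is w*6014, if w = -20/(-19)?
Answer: 120280/19 ≈ 6330.5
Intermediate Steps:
w = 20/19 (w = -20*(-1/19) = 20/19 ≈ 1.0526)
w*6014 = (20/19)*6014 = 120280/19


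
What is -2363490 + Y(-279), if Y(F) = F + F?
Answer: -2364048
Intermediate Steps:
Y(F) = 2*F
-2363490 + Y(-279) = -2363490 + 2*(-279) = -2363490 - 558 = -2364048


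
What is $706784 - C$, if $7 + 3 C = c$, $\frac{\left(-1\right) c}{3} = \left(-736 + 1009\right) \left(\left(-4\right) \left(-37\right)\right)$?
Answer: $\frac{2241571}{3} \approx 7.4719 \cdot 10^{5}$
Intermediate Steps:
$c = -121212$ ($c = - 3 \left(-736 + 1009\right) \left(\left(-4\right) \left(-37\right)\right) = - 3 \cdot 273 \cdot 148 = \left(-3\right) 40404 = -121212$)
$C = - \frac{121219}{3}$ ($C = - \frac{7}{3} + \frac{1}{3} \left(-121212\right) = - \frac{7}{3} - 40404 = - \frac{121219}{3} \approx -40406.0$)
$706784 - C = 706784 - - \frac{121219}{3} = 706784 + \frac{121219}{3} = \frac{2241571}{3}$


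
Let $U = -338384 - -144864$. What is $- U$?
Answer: $193520$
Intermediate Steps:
$U = -193520$ ($U = -338384 + 144864 = -193520$)
$- U = \left(-1\right) \left(-193520\right) = 193520$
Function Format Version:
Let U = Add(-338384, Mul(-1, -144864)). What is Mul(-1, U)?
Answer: 193520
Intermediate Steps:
U = -193520 (U = Add(-338384, 144864) = -193520)
Mul(-1, U) = Mul(-1, -193520) = 193520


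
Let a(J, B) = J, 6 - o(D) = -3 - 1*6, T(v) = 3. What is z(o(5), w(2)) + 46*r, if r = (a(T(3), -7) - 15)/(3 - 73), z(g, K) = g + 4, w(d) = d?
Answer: 941/35 ≈ 26.886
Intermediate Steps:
o(D) = 15 (o(D) = 6 - (-3 - 1*6) = 6 - (-3 - 6) = 6 - 1*(-9) = 6 + 9 = 15)
z(g, K) = 4 + g
r = 6/35 (r = (3 - 15)/(3 - 73) = -12/(-70) = -12*(-1/70) = 6/35 ≈ 0.17143)
z(o(5), w(2)) + 46*r = (4 + 15) + 46*(6/35) = 19 + 276/35 = 941/35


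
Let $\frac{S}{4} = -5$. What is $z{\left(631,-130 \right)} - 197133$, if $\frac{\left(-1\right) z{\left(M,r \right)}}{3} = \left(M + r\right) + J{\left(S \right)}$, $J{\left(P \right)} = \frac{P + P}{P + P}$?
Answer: $-198639$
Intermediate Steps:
$S = -20$ ($S = 4 \left(-5\right) = -20$)
$J{\left(P \right)} = 1$ ($J{\left(P \right)} = \frac{2 P}{2 P} = 2 P \frac{1}{2 P} = 1$)
$z{\left(M,r \right)} = -3 - 3 M - 3 r$ ($z{\left(M,r \right)} = - 3 \left(\left(M + r\right) + 1\right) = - 3 \left(1 + M + r\right) = -3 - 3 M - 3 r$)
$z{\left(631,-130 \right)} - 197133 = \left(-3 - 1893 - -390\right) - 197133 = \left(-3 - 1893 + 390\right) - 197133 = -1506 - 197133 = -198639$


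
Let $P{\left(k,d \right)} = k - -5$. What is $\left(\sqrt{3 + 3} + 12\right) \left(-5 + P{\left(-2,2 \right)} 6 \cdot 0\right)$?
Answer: $-60 - 5 \sqrt{6} \approx -72.247$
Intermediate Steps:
$P{\left(k,d \right)} = 5 + k$ ($P{\left(k,d \right)} = k + 5 = 5 + k$)
$\left(\sqrt{3 + 3} + 12\right) \left(-5 + P{\left(-2,2 \right)} 6 \cdot 0\right) = \left(\sqrt{3 + 3} + 12\right) \left(-5 + \left(5 - 2\right) 6 \cdot 0\right) = \left(\sqrt{6} + 12\right) \left(-5 + 3 \cdot 0\right) = \left(12 + \sqrt{6}\right) \left(-5 + 0\right) = \left(12 + \sqrt{6}\right) \left(-5\right) = -60 - 5 \sqrt{6}$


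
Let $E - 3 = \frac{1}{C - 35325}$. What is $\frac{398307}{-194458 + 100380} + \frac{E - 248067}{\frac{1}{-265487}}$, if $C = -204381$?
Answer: $\frac{371290632284298330917}{5637765267} \approx 6.5858 \cdot 10^{10}$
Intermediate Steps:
$E = \frac{719117}{239706}$ ($E = 3 + \frac{1}{-204381 - 35325} = 3 + \frac{1}{-239706} = 3 - \frac{1}{239706} = \frac{719117}{239706} \approx 3.0$)
$\frac{398307}{-194458 + 100380} + \frac{E - 248067}{\frac{1}{-265487}} = \frac{398307}{-194458 + 100380} + \frac{\frac{719117}{239706} - 248067}{\frac{1}{-265487}} = \frac{398307}{-94078} + \frac{\frac{719117}{239706} - 248067}{- \frac{1}{265487}} = 398307 \left(- \frac{1}{94078}\right) - - \frac{15786501937038095}{239706} = - \frac{398307}{94078} + \frac{15786501937038095}{239706} = \frac{371290632284298330917}{5637765267}$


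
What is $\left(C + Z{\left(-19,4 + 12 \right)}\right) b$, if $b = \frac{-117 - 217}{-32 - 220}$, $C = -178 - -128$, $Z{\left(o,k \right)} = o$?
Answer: $- \frac{3841}{42} \approx -91.452$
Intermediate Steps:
$C = -50$ ($C = -178 + 128 = -50$)
$b = \frac{167}{126}$ ($b = - \frac{334}{-252} = \left(-334\right) \left(- \frac{1}{252}\right) = \frac{167}{126} \approx 1.3254$)
$\left(C + Z{\left(-19,4 + 12 \right)}\right) b = \left(-50 - 19\right) \frac{167}{126} = \left(-69\right) \frac{167}{126} = - \frac{3841}{42}$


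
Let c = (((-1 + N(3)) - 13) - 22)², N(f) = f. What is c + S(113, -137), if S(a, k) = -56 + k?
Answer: 896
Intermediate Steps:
c = 1089 (c = (((-1 + 3) - 13) - 22)² = ((2 - 13) - 22)² = (-11 - 22)² = (-33)² = 1089)
c + S(113, -137) = 1089 + (-56 - 137) = 1089 - 193 = 896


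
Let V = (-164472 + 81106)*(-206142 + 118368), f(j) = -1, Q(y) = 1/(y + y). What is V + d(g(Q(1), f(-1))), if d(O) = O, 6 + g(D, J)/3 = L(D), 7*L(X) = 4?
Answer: 51221570874/7 ≈ 7.3174e+9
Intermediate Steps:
L(X) = 4/7 (L(X) = (⅐)*4 = 4/7)
Q(y) = 1/(2*y)
g(D, J) = -114/7 (g(D, J) = -18 + 3*(4/7) = -18 + 12/7 = -114/7)
V = 7317367284 (V = -83366*(-87774) = 7317367284)
V + d(g(Q(1), f(-1))) = 7317367284 - 114/7 = 51221570874/7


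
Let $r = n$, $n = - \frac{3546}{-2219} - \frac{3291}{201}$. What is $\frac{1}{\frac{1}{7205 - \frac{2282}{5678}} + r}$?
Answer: $- \frac{3040935835742}{44929761298847} \approx -0.067682$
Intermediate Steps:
$n = - \frac{2196661}{148673}$ ($n = \left(-3546\right) \left(- \frac{1}{2219}\right) - \frac{1097}{67} = \frac{3546}{2219} - \frac{1097}{67} = - \frac{2196661}{148673} \approx -14.775$)
$r = - \frac{2196661}{148673} \approx -14.775$
$\frac{1}{\frac{1}{7205 - \frac{2282}{5678}} + r} = \frac{1}{\frac{1}{7205 - \frac{2282}{5678}} - \frac{2196661}{148673}} = \frac{1}{\frac{1}{7205 - \frac{1141}{2839}} - \frac{2196661}{148673}} = \frac{1}{\frac{1}{\frac{20453854}{2839}} - \frac{2196661}{148673}} = \frac{1}{\frac{2839}{20453854} - \frac{2196661}{148673}} = \frac{1}{- \frac{44929761298847}{3040935835742}} = - \frac{3040935835742}{44929761298847}$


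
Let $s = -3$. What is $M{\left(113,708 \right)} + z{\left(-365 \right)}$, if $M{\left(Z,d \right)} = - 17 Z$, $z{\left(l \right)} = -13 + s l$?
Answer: $-839$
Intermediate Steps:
$z{\left(l \right)} = -13 - 3 l$
$M{\left(113,708 \right)} + z{\left(-365 \right)} = \left(-17\right) 113 - -1082 = -1921 + \left(-13 + 1095\right) = -1921 + 1082 = -839$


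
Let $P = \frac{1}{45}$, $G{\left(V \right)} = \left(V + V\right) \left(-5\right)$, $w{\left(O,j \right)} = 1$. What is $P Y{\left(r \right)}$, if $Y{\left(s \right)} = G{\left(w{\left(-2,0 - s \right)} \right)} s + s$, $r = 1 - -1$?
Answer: $- \frac{2}{5} \approx -0.4$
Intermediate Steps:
$G{\left(V \right)} = - 10 V$ ($G{\left(V \right)} = 2 V \left(-5\right) = - 10 V$)
$r = 2$ ($r = 1 + 1 = 2$)
$Y{\left(s \right)} = - 9 s$ ($Y{\left(s \right)} = \left(-10\right) 1 s + s = - 10 s + s = - 9 s$)
$P = \frac{1}{45} \approx 0.022222$
$P Y{\left(r \right)} = \frac{\left(-9\right) 2}{45} = \frac{1}{45} \left(-18\right) = - \frac{2}{5}$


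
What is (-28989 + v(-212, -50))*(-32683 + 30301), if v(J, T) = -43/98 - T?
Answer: 3377753415/49 ≈ 6.8934e+7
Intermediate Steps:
v(J, T) = -43/98 - T (v(J, T) = -43*1/98 - T = -43/98 - T)
(-28989 + v(-212, -50))*(-32683 + 30301) = (-28989 + (-43/98 - 1*(-50)))*(-32683 + 30301) = (-28989 + (-43/98 + 50))*(-2382) = (-28989 + 4857/98)*(-2382) = -2836065/98*(-2382) = 3377753415/49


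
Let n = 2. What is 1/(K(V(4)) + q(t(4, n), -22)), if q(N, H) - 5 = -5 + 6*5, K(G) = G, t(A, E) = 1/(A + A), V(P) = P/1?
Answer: 1/34 ≈ 0.029412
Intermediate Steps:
V(P) = P (V(P) = P*1 = P)
t(A, E) = 1/(2*A)
q(N, H) = 30 (q(N, H) = 5 + (-5 + 6*5) = 5 + (-5 + 30) = 5 + 25 = 30)
1/(K(V(4)) + q(t(4, n), -22)) = 1/(4 + 30) = 1/34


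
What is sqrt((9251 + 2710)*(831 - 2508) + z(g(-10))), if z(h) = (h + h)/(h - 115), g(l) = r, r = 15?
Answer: I*sqrt(2005859730)/10 ≈ 4478.7*I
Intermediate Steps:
g(l) = 15
z(h) = 2*h/(-115 + h) (z(h) = (2*h)/(-115 + h) = 2*h/(-115 + h))
sqrt((9251 + 2710)*(831 - 2508) + z(g(-10))) = sqrt((9251 + 2710)*(831 - 2508) + 2*15/(-115 + 15)) = sqrt(11961*(-1677) + 2*15/(-100)) = sqrt(-20058597 + 2*15*(-1/100)) = sqrt(-20058597 - 3/10) = sqrt(-200585973/10) = I*sqrt(2005859730)/10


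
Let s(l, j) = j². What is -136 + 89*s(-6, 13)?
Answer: 14905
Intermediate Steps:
-136 + 89*s(-6, 13) = -136 + 89*13² = -136 + 89*169 = -136 + 15041 = 14905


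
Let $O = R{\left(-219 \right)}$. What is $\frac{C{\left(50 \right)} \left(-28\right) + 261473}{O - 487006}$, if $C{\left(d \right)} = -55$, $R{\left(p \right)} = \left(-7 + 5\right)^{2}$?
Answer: $- \frac{87671}{162334} \approx -0.54007$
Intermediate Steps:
$R{\left(p \right)} = 4$ ($R{\left(p \right)} = \left(-2\right)^{2} = 4$)
$O = 4$
$\frac{C{\left(50 \right)} \left(-28\right) + 261473}{O - 487006} = \frac{\left(-55\right) \left(-28\right) + 261473}{4 - 487006} = \frac{1540 + 261473}{-487002} = 263013 \left(- \frac{1}{487002}\right) = - \frac{87671}{162334}$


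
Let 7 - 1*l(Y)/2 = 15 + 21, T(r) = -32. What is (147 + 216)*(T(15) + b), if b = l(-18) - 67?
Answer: -56991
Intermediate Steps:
l(Y) = -58 (l(Y) = 14 - 2*(15 + 21) = 14 - 2*36 = 14 - 72 = -58)
b = -125 (b = -58 - 67 = -125)
(147 + 216)*(T(15) + b) = (147 + 216)*(-32 - 125) = 363*(-157) = -56991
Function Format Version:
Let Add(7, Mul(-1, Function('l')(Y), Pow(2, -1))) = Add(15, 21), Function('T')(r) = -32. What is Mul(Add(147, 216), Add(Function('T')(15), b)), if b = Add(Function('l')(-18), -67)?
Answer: -56991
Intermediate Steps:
Function('l')(Y) = -58 (Function('l')(Y) = Add(14, Mul(-2, Add(15, 21))) = Add(14, Mul(-2, 36)) = Add(14, -72) = -58)
b = -125 (b = Add(-58, -67) = -125)
Mul(Add(147, 216), Add(Function('T')(15), b)) = Mul(Add(147, 216), Add(-32, -125)) = Mul(363, -157) = -56991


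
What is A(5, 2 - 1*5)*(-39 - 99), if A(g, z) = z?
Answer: 414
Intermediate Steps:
A(5, 2 - 1*5)*(-39 - 99) = (2 - 1*5)*(-39 - 99) = (2 - 5)*(-138) = -3*(-138) = 414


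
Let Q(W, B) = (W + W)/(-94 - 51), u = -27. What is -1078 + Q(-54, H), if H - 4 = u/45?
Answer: -156202/145 ≈ -1077.3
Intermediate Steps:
H = 17/5 (H = 4 - 27/45 = 4 - 27*1/45 = 4 - ⅗ = 17/5 ≈ 3.4000)
Q(W, B) = -2*W/145 (Q(W, B) = (2*W)/(-145) = (2*W)*(-1/145) = -2*W/145)
-1078 + Q(-54, H) = -1078 - 2/145*(-54) = -1078 + 108/145 = -156202/145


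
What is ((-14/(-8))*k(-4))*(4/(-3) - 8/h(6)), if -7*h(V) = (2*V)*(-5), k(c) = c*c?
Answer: -952/15 ≈ -63.467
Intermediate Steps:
k(c) = c²
h(V) = 10*V/7 (h(V) = -2*V*(-5)/7 = -(-10)*V/7 = 10*V/7)
((-14/(-8))*k(-4))*(4/(-3) - 8/h(6)) = (-14/(-8)*(-4)²)*(4/(-3) - 8/((10/7)*6)) = (-14*(-⅛)*16)*(4*(-⅓) - 8/60/7) = ((7/4)*16)*(-4/3 - 8*7/60) = 28*(-4/3 - 14/15) = 28*(-34/15) = -952/15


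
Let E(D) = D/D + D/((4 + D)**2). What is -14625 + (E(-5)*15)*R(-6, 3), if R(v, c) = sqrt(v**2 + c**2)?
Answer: -14625 - 180*sqrt(5) ≈ -15028.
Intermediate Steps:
E(D) = 1 + D/(4 + D)**2
R(v, c) = sqrt(c**2 + v**2)
-14625 + (E(-5)*15)*R(-6, 3) = -14625 + ((1 - 5/(4 - 5)**2)*15)*sqrt(3**2 + (-6)**2) = -14625 + ((1 - 5/(-1)**2)*15)*sqrt(9 + 36) = -14625 + ((1 - 5*1)*15)*sqrt(45) = -14625 + ((1 - 5)*15)*(3*sqrt(5)) = -14625 + (-4*15)*(3*sqrt(5)) = -14625 - 180*sqrt(5)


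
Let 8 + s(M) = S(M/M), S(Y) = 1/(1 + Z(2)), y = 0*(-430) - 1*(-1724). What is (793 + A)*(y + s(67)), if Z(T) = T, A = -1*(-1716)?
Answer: 12918841/3 ≈ 4.3063e+6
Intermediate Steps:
A = 1716
y = 1724 (y = 0 + 1724 = 1724)
S(Y) = ⅓ (S(Y) = 1/(1 + 2) = 1/3 = ⅓)
s(M) = -23/3 (s(M) = -8 + ⅓ = -23/3)
(793 + A)*(y + s(67)) = (793 + 1716)*(1724 - 23/3) = 2509*(5149/3) = 12918841/3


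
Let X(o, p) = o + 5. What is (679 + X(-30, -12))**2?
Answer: 427716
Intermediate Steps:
X(o, p) = 5 + o
(679 + X(-30, -12))**2 = (679 + (5 - 30))**2 = (679 - 25)**2 = 654**2 = 427716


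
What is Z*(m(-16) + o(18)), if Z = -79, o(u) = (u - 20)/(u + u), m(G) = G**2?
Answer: -363953/18 ≈ -20220.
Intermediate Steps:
o(u) = (-20 + u)/(2*u) (o(u) = (-20 + u)/((2*u)) = (-20 + u)*(1/(2*u)) = (-20 + u)/(2*u))
Z*(m(-16) + o(18)) = -79*((-16)**2 + (1/2)*(-20 + 18)/18) = -79*(256 + (1/2)*(1/18)*(-2)) = -79*(256 - 1/18) = -79*4607/18 = -363953/18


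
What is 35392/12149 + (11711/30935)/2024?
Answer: 2216121753419/760678533560 ≈ 2.9133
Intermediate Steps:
35392/12149 + (11711/30935)/2024 = 35392*(1/12149) + (11711*(1/30935))*(1/2024) = 35392/12149 + (11711/30935)*(1/2024) = 35392/12149 + 11711/62612440 = 2216121753419/760678533560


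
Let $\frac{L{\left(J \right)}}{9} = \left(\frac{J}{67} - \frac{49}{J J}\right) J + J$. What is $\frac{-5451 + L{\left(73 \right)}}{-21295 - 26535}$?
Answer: $\frac{9987924}{116968265} \approx 0.08539$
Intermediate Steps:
$L{\left(J \right)} = 9 J + 9 J \left(- \frac{49}{J^{2}} + \frac{J}{67}\right)$ ($L{\left(J \right)} = 9 \left(\left(\frac{J}{67} - \frac{49}{J J}\right) J + J\right) = 9 \left(\left(J \frac{1}{67} - \frac{49}{J^{2}}\right) J + J\right) = 9 \left(\left(\frac{J}{67} - \frac{49}{J^{2}}\right) J + J\right) = 9 \left(\left(- \frac{49}{J^{2}} + \frac{J}{67}\right) J + J\right) = 9 \left(J \left(- \frac{49}{J^{2}} + \frac{J}{67}\right) + J\right) = 9 \left(J + J \left(- \frac{49}{J^{2}} + \frac{J}{67}\right)\right) = 9 J + 9 J \left(- \frac{49}{J^{2}} + \frac{J}{67}\right)$)
$\frac{-5451 + L{\left(73 \right)}}{-21295 - 26535} = \frac{-5451 + \frac{9 \left(-3283 + 73^{2} \left(67 + 73\right)\right)}{67 \cdot 73}}{-21295 - 26535} = \frac{-5451 + \frac{9}{67} \cdot \frac{1}{73} \left(-3283 + 5329 \cdot 140\right)}{-47830} = \left(-5451 + \frac{9}{67} \cdot \frac{1}{73} \left(-3283 + 746060\right)\right) \left(- \frac{1}{47830}\right) = \left(-5451 + \frac{9}{67} \cdot \frac{1}{73} \cdot 742777\right) \left(- \frac{1}{47830}\right) = \left(-5451 + \frac{6684993}{4891}\right) \left(- \frac{1}{47830}\right) = \left(- \frac{19975848}{4891}\right) \left(- \frac{1}{47830}\right) = \frac{9987924}{116968265}$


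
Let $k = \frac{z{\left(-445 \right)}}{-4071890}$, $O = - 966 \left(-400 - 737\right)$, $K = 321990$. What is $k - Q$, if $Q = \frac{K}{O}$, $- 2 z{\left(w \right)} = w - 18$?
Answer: $- \frac{437120709091}{1490775935460} \approx -0.29322$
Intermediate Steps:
$z{\left(w \right)} = 9 - \frac{w}{2}$ ($z{\left(w \right)} = - \frac{w - 18}{2} = - \frac{-18 + w}{2} = 9 - \frac{w}{2}$)
$O = 1098342$ ($O = \left(-966\right) \left(-1137\right) = 1098342$)
$Q = \frac{53665}{183057}$ ($Q = \frac{321990}{1098342} = 321990 \cdot \frac{1}{1098342} = \frac{53665}{183057} \approx 0.29316$)
$k = - \frac{463}{8143780}$ ($k = \frac{9 - - \frac{445}{2}}{-4071890} = \left(9 + \frac{445}{2}\right) \left(- \frac{1}{4071890}\right) = \frac{463}{2} \left(- \frac{1}{4071890}\right) = - \frac{463}{8143780} \approx -5.6853 \cdot 10^{-5}$)
$k - Q = - \frac{463}{8143780} - \frac{53665}{183057} = - \frac{437120709091}{1490775935460}$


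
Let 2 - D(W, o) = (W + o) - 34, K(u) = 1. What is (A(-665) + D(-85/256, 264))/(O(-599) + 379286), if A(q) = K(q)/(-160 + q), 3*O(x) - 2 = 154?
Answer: -48083731/80116185600 ≈ -0.00060018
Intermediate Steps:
D(W, o) = 36 - W - o (D(W, o) = 2 - ((W + o) - 34) = 2 - (-34 + W + o) = 2 + (34 - W - o) = 36 - W - o)
O(x) = 52 (O(x) = 2/3 + (1/3)*154 = 2/3 + 154/3 = 52)
A(q) = 1/(-160 + q)
(A(-665) + D(-85/256, 264))/(O(-599) + 379286) = (1/(-160 - 665) + (36 - (-85)/256 - 1*264))/(52 + 379286) = (1/(-825) + (36 - (-85)/256 - 264))/379338 = (-1/825 + (36 - 1*(-85/256) - 264))*(1/379338) = (-1/825 + (36 + 85/256 - 264))*(1/379338) = (-1/825 - 58283/256)*(1/379338) = -48083731/211200*1/379338 = -48083731/80116185600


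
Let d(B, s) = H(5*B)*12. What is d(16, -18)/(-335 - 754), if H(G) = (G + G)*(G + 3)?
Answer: -53120/363 ≈ -146.34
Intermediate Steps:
H(G) = 2*G*(3 + G) (H(G) = (2*G)*(3 + G) = 2*G*(3 + G))
d(B, s) = 120*B*(3 + 5*B) (d(B, s) = (2*(5*B)*(3 + 5*B))*12 = (10*B*(3 + 5*B))*12 = 120*B*(3 + 5*B))
d(16, -18)/(-335 - 754) = (120*16*(3 + 5*16))/(-335 - 754) = (120*16*(3 + 80))/(-1089) = -40*16*83/363 = -1/1089*159360 = -53120/363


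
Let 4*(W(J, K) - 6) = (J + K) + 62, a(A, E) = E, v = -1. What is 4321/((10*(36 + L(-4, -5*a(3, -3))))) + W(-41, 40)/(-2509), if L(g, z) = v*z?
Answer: 21673853/1053780 ≈ 20.568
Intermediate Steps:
L(g, z) = -z
W(J, K) = 43/2 + J/4 + K/4 (W(J, K) = 6 + ((J + K) + 62)/4 = 6 + (62 + J + K)/4 = 6 + (31/2 + J/4 + K/4) = 43/2 + J/4 + K/4)
4321/((10*(36 + L(-4, -5*a(3, -3))))) + W(-41, 40)/(-2509) = 4321/((10*(36 - (-5)*(-3)))) + (43/2 + (¼)*(-41) + (¼)*40)/(-2509) = 4321/((10*(36 - 1*15))) + (43/2 - 41/4 + 10)*(-1/2509) = 4321/((10*(36 - 15))) + (85/4)*(-1/2509) = 4321/((10*21)) - 85/10036 = 4321/210 - 85/10036 = 21673853/1053780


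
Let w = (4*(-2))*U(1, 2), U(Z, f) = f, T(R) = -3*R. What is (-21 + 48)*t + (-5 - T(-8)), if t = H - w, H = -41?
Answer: -704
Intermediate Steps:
w = -16 (w = (4*(-2))*2 = -8*2 = -16)
t = -25 (t = -41 - 1*(-16) = -41 + 16 = -25)
(-21 + 48)*t + (-5 - T(-8)) = (-21 + 48)*(-25) + (-5 - (-3)*(-8)) = 27*(-25) + (-5 - 1*24) = -675 + (-5 - 24) = -675 - 29 = -704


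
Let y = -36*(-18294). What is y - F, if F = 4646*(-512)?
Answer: 3037336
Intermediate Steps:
y = 658584
F = -2378752
y - F = 658584 - 1*(-2378752) = 658584 + 2378752 = 3037336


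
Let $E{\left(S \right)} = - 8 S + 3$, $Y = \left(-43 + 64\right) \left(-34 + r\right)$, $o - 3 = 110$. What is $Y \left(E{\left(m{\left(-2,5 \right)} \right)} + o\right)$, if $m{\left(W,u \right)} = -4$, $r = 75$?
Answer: $127428$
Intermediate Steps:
$o = 113$ ($o = 3 + 110 = 113$)
$Y = 861$ ($Y = \left(-43 + 64\right) \left(-34 + 75\right) = 21 \cdot 41 = 861$)
$E{\left(S \right)} = 3 - 8 S$
$Y \left(E{\left(m{\left(-2,5 \right)} \right)} + o\right) = 861 \left(\left(3 - -32\right) + 113\right) = 861 \left(\left(3 + 32\right) + 113\right) = 861 \left(35 + 113\right) = 861 \cdot 148 = 127428$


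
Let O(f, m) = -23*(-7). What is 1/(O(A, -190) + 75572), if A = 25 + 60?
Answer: 1/75733 ≈ 1.3204e-5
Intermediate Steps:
A = 85
O(f, m) = 161
1/(O(A, -190) + 75572) = 1/(161 + 75572) = 1/75733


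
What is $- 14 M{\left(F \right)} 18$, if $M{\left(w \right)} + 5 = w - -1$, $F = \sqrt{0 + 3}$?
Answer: $1008 - 252 \sqrt{3} \approx 571.52$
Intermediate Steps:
$F = \sqrt{3} \approx 1.732$
$M{\left(w \right)} = -4 + w$ ($M{\left(w \right)} = -5 + \left(w - -1\right) = -5 + \left(w + 1\right) = -5 + \left(1 + w\right) = -4 + w$)
$- 14 M{\left(F \right)} 18 = - 14 \left(-4 + \sqrt{3}\right) 18 = \left(56 - 14 \sqrt{3}\right) 18 = 1008 - 252 \sqrt{3}$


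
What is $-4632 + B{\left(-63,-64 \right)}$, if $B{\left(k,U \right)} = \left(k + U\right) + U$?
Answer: $-4823$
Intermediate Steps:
$B{\left(k,U \right)} = k + 2 U$ ($B{\left(k,U \right)} = \left(U + k\right) + U = k + 2 U$)
$-4632 + B{\left(-63,-64 \right)} = -4632 + \left(-63 + 2 \left(-64\right)\right) = -4632 - 191 = -4823$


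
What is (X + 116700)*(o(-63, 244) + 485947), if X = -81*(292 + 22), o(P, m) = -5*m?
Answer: 44239094382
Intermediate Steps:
X = -25434 (X = -81*314 = -25434)
(X + 116700)*(o(-63, 244) + 485947) = (-25434 + 116700)*(-5*244 + 485947) = 91266*(-1220 + 485947) = 91266*484727 = 44239094382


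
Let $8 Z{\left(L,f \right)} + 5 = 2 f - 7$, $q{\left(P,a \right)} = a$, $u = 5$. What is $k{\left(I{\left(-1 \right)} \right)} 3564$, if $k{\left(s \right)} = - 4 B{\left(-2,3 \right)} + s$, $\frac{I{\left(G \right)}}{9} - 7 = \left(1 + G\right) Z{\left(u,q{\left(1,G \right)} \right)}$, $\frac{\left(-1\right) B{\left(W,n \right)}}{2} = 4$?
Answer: $338580$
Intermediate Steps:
$Z{\left(L,f \right)} = - \frac{3}{2} + \frac{f}{4}$ ($Z{\left(L,f \right)} = - \frac{5}{8} + \frac{2 f - 7}{8} = - \frac{5}{8} + \frac{-7 + 2 f}{8} = - \frac{5}{8} + \left(- \frac{7}{8} + \frac{f}{4}\right) = - \frac{3}{2} + \frac{f}{4}$)
$B{\left(W,n \right)} = -8$ ($B{\left(W,n \right)} = \left(-2\right) 4 = -8$)
$I{\left(G \right)} = 63 + 9 \left(1 + G\right) \left(- \frac{3}{2} + \frac{G}{4}\right)$
$k{\left(s \right)} = 32 + s$ ($k{\left(s \right)} = \left(-4\right) \left(-8\right) + s = 32 + s$)
$k{\left(I{\left(-1 \right)} \right)} 3564 = \left(32 + \left(\frac{99}{2} - - \frac{45}{4} + \frac{9 \left(-1\right)^{2}}{4}\right)\right) 3564 = \left(32 + \left(\frac{99}{2} + \frac{45}{4} + \frac{9}{4} \cdot 1\right)\right) 3564 = \left(32 + \left(\frac{99}{2} + \frac{45}{4} + \frac{9}{4}\right)\right) 3564 = \left(32 + 63\right) 3564 = 95 \cdot 3564 = 338580$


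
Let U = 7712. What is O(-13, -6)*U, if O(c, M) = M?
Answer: -46272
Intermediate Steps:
O(-13, -6)*U = -6*7712 = -46272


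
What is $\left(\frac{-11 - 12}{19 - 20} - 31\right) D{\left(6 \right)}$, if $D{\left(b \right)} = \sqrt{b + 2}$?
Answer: $- 16 \sqrt{2} \approx -22.627$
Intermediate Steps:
$D{\left(b \right)} = \sqrt{2 + b}$
$\left(\frac{-11 - 12}{19 - 20} - 31\right) D{\left(6 \right)} = \left(\frac{-11 - 12}{19 - 20} - 31\right) \sqrt{2 + 6} = \left(- \frac{23}{-1} - 31\right) \sqrt{8} = \left(\left(-23\right) \left(-1\right) - 31\right) 2 \sqrt{2} = \left(23 - 31\right) 2 \sqrt{2} = - 8 \cdot 2 \sqrt{2} = - 16 \sqrt{2}$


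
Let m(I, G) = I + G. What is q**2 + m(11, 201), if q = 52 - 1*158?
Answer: 11448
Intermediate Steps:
m(I, G) = G + I
q = -106 (q = 52 - 158 = -106)
q**2 + m(11, 201) = (-106)**2 + (201 + 11) = 11236 + 212 = 11448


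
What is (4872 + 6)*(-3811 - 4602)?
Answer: -41038614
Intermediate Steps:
(4872 + 6)*(-3811 - 4602) = 4878*(-8413) = -41038614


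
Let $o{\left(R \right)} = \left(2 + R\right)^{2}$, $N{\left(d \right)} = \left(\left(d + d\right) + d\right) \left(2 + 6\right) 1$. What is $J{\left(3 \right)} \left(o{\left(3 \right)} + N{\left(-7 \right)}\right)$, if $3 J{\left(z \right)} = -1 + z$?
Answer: $- \frac{286}{3} \approx -95.333$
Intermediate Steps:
$N{\left(d \right)} = 24 d$ ($N{\left(d \right)} = \left(2 d + d\right) 8 \cdot 1 = 3 d 8 \cdot 1 = 24 d 1 = 24 d$)
$J{\left(z \right)} = - \frac{1}{3} + \frac{z}{3}$ ($J{\left(z \right)} = \frac{-1 + z}{3} = - \frac{1}{3} + \frac{z}{3}$)
$J{\left(3 \right)} \left(o{\left(3 \right)} + N{\left(-7 \right)}\right) = \left(- \frac{1}{3} + \frac{1}{3} \cdot 3\right) \left(\left(2 + 3\right)^{2} + 24 \left(-7\right)\right) = \left(- \frac{1}{3} + 1\right) \left(5^{2} - 168\right) = \frac{2 \left(25 - 168\right)}{3} = \frac{2}{3} \left(-143\right) = - \frac{286}{3}$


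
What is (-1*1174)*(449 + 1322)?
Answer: -2079154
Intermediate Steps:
(-1*1174)*(449 + 1322) = -1174*1771 = -2079154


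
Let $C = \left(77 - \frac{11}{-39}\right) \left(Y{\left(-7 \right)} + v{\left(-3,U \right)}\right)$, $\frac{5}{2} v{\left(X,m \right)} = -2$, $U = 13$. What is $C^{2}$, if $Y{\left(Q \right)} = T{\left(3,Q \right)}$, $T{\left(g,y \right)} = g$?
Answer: $\frac{1099187716}{38025} \approx 28907.0$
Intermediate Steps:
$v{\left(X,m \right)} = - \frac{4}{5}$ ($v{\left(X,m \right)} = \frac{2}{5} \left(-2\right) = - \frac{4}{5}$)
$Y{\left(Q \right)} = 3$
$C = \frac{33154}{195}$ ($C = \left(77 - \frac{11}{-39}\right) \left(3 - \frac{4}{5}\right) = \left(77 - - \frac{11}{39}\right) \frac{11}{5} = \left(77 + \frac{11}{39}\right) \frac{11}{5} = \frac{3014}{39} \cdot \frac{11}{5} = \frac{33154}{195} \approx 170.02$)
$C^{2} = \left(\frac{33154}{195}\right)^{2} = \frac{1099187716}{38025}$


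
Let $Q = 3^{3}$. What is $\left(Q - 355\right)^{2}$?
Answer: $107584$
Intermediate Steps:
$Q = 27$
$\left(Q - 355\right)^{2} = \left(27 - 355\right)^{2} = \left(-328\right)^{2} = 107584$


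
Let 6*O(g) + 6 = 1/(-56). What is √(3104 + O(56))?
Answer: √21894747/84 ≈ 55.705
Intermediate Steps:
O(g) = -337/336 (O(g) = -1 + (⅙)/(-56) = -1 + (⅙)*(-1/56) = -1 - 1/336 = -337/336)
√(3104 + O(56)) = √(3104 - 337/336) = √(1042607/336) = √21894747/84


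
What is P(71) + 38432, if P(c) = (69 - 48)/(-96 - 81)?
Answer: 2267481/59 ≈ 38432.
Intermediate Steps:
P(c) = -7/59 (P(c) = 21/(-177) = 21*(-1/177) = -7/59)
P(71) + 38432 = -7/59 + 38432 = 2267481/59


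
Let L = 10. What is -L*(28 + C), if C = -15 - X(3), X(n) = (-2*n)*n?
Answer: -310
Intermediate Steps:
X(n) = -2*n²
C = 3 (C = -15 - (-2)*3² = -15 - (-2)*9 = -15 - 1*(-18) = -15 + 18 = 3)
-L*(28 + C) = -10*(28 + 3) = -10*31 = -1*310 = -310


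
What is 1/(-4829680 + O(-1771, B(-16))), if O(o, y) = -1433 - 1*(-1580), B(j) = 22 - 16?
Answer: -1/4829533 ≈ -2.0706e-7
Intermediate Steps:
B(j) = 6
O(o, y) = 147 (O(o, y) = -1433 + 1580 = 147)
1/(-4829680 + O(-1771, B(-16))) = 1/(-4829680 + 147) = 1/(-4829533) = -1/4829533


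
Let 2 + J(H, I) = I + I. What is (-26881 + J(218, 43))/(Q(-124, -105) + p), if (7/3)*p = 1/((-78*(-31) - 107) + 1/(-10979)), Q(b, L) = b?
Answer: 4759342174972/22023269287 ≈ 216.11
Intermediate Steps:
J(H, I) = -2 + 2*I (J(H, I) = -2 + (I + I) = -2 + 2*I)
p = 32937/177607276 (p = 3/(7*((-78*(-31) - 107) + 1/(-10979))) = 3/(7*((2418 - 107) - 1/10979)) = 3/(7*(2311 - 1/10979)) = 3/(7*(25372468/10979)) = (3/7)*(10979/25372468) = 32937/177607276 ≈ 0.00018545)
(-26881 + J(218, 43))/(Q(-124, -105) + p) = (-26881 + (-2 + 2*43))/(-124 + 32937/177607276) = (-26881 + (-2 + 86))/(-22023269287/177607276) = (-26881 + 84)*(-177607276/22023269287) = -26797*(-177607276/22023269287) = 4759342174972/22023269287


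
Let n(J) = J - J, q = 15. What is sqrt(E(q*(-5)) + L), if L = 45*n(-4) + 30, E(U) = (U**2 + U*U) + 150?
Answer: 3*sqrt(1270) ≈ 106.91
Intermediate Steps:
n(J) = 0
E(U) = 150 + 2*U**2 (E(U) = (U**2 + U**2) + 150 = 2*U**2 + 150 = 150 + 2*U**2)
L = 30 (L = 45*0 + 30 = 0 + 30 = 30)
sqrt(E(q*(-5)) + L) = sqrt((150 + 2*(15*(-5))**2) + 30) = sqrt((150 + 2*(-75)**2) + 30) = sqrt((150 + 2*5625) + 30) = sqrt((150 + 11250) + 30) = sqrt(11400 + 30) = sqrt(11430) = 3*sqrt(1270)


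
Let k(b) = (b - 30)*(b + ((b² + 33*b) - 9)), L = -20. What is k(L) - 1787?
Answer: 12663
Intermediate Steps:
k(b) = (-30 + b)*(-9 + b² + 34*b) (k(b) = (-30 + b)*(b + (-9 + b² + 33*b)) = (-30 + b)*(-9 + b² + 34*b))
k(L) - 1787 = (270 + (-20)³ - 1029*(-20) + 4*(-20)²) - 1787 = (270 - 8000 + 20580 + 4*400) - 1787 = (270 - 8000 + 20580 + 1600) - 1787 = 14450 - 1787 = 12663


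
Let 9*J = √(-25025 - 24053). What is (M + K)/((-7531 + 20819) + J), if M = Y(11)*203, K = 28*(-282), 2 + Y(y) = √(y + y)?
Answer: -4467837528/7151147771 + 109247292*√22/7151147771 - 1827*I*√269929/7151147771 + 37359*I*√49078/7151147771 ≈ -0.55312 + 0.0010246*I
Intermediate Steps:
Y(y) = -2 + √2*√y (Y(y) = -2 + √(y + y) = -2 + √(2*y) = -2 + √2*√y)
K = -7896
J = I*√49078/9 (J = √(-25025 - 24053)/9 = √(-49078)/9 = (I*√49078)/9 = I*√49078/9 ≈ 24.615*I)
M = -406 + 203*√22 (M = (-2 + √2*√11)*203 = (-2 + √22)*203 = -406 + 203*√22 ≈ 546.15)
(M + K)/((-7531 + 20819) + J) = ((-406 + 203*√22) - 7896)/((-7531 + 20819) + I*√49078/9) = (-8302 + 203*√22)/(13288 + I*√49078/9)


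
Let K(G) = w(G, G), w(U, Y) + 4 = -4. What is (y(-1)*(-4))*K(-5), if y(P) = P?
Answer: -32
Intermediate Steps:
w(U, Y) = -8 (w(U, Y) = -4 - 4 = -8)
K(G) = -8
(y(-1)*(-4))*K(-5) = -1*(-4)*(-8) = 4*(-8) = -32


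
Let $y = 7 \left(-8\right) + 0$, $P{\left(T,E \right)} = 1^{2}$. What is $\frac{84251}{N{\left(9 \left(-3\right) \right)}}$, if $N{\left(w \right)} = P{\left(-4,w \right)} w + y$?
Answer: $- \frac{84251}{83} \approx -1015.1$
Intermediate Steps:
$P{\left(T,E \right)} = 1$
$y = -56$ ($y = -56 + 0 = -56$)
$N{\left(w \right)} = -56 + w$ ($N{\left(w \right)} = 1 w - 56 = w - 56 = -56 + w$)
$\frac{84251}{N{\left(9 \left(-3\right) \right)}} = \frac{84251}{-56 + 9 \left(-3\right)} = \frac{84251}{-56 - 27} = \frac{84251}{-83} = 84251 \left(- \frac{1}{83}\right) = - \frac{84251}{83}$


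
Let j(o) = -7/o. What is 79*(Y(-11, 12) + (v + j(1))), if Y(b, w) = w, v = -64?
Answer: -4661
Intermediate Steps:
79*(Y(-11, 12) + (v + j(1))) = 79*(12 + (-64 - 7/1)) = 79*(12 + (-64 - 7*1)) = 79*(12 + (-64 - 7)) = 79*(12 - 71) = 79*(-59) = -4661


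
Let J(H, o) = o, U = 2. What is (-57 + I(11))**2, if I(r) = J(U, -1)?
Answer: 3364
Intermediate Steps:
I(r) = -1
(-57 + I(11))**2 = (-57 - 1)**2 = (-58)**2 = 3364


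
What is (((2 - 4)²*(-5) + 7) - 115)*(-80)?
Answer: 10240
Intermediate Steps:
(((2 - 4)²*(-5) + 7) - 115)*(-80) = (((-2)²*(-5) + 7) - 115)*(-80) = ((4*(-5) + 7) - 115)*(-80) = ((-20 + 7) - 115)*(-80) = (-13 - 115)*(-80) = -128*(-80) = 10240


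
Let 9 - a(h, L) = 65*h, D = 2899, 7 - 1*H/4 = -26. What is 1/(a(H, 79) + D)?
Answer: -1/5672 ≈ -0.00017630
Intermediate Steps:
H = 132 (H = 28 - 4*(-26) = 28 + 104 = 132)
a(h, L) = 9 - 65*h
1/(a(H, 79) + D) = 1/((9 - 65*132) + 2899) = 1/((9 - 8580) + 2899) = 1/(-8571 + 2899) = 1/(-5672) = -1/5672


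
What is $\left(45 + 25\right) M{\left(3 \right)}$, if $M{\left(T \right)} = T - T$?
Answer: $0$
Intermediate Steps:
$M{\left(T \right)} = 0$
$\left(45 + 25\right) M{\left(3 \right)} = \left(45 + 25\right) 0 = 70 \cdot 0 = 0$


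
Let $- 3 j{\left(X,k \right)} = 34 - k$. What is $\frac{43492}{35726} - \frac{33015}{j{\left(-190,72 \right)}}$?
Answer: $- \frac{1768414487}{678794} \approx -2605.2$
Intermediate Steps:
$j{\left(X,k \right)} = - \frac{34}{3} + \frac{k}{3}$ ($j{\left(X,k \right)} = - \frac{34 - k}{3} = - \frac{34}{3} + \frac{k}{3}$)
$\frac{43492}{35726} - \frac{33015}{j{\left(-190,72 \right)}} = \frac{43492}{35726} - \frac{33015}{- \frac{34}{3} + \frac{1}{3} \cdot 72} = 43492 \cdot \frac{1}{35726} - \frac{33015}{- \frac{34}{3} + 24} = \frac{21746}{17863} - \frac{33015}{\frac{38}{3}} = \frac{21746}{17863} - \frac{99045}{38} = - \frac{1768414487}{678794}$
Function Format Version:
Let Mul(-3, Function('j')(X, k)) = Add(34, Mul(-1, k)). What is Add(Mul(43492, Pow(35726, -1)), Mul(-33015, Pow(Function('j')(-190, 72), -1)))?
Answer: Rational(-1768414487, 678794) ≈ -2605.2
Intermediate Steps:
Function('j')(X, k) = Add(Rational(-34, 3), Mul(Rational(1, 3), k)) (Function('j')(X, k) = Mul(Rational(-1, 3), Add(34, Mul(-1, k))) = Add(Rational(-34, 3), Mul(Rational(1, 3), k)))
Add(Mul(43492, Pow(35726, -1)), Mul(-33015, Pow(Function('j')(-190, 72), -1))) = Add(Mul(43492, Pow(35726, -1)), Mul(-33015, Pow(Add(Rational(-34, 3), Mul(Rational(1, 3), 72)), -1))) = Add(Mul(43492, Rational(1, 35726)), Mul(-33015, Pow(Add(Rational(-34, 3), 24), -1))) = Add(Rational(21746, 17863), Mul(-33015, Pow(Rational(38, 3), -1))) = Add(Rational(21746, 17863), Mul(-33015, Rational(3, 38))) = Add(Rational(21746, 17863), Rational(-99045, 38)) = Rational(-1768414487, 678794)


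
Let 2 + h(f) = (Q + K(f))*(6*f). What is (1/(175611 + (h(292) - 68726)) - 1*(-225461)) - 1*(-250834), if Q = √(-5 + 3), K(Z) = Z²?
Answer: 10643804377240875142466/22347084007265929 - 1752*I*√2/22347084007265929 ≈ 4.763e+5 - 1.1087e-13*I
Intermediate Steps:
Q = I*√2 (Q = √(-2) = I*√2 ≈ 1.4142*I)
h(f) = -2 + 6*f*(f² + I*√2) (h(f) = -2 + (I*√2 + f²)*(6*f) = -2 + (f² + I*√2)*(6*f) = -2 + 6*f*(f² + I*√2))
(1/(175611 + (h(292) - 68726)) - 1*(-225461)) - 1*(-250834) = (1/(175611 + ((-2 + 6*292³ + 6*I*292*√2) - 68726)) - 1*(-225461)) - 1*(-250834) = (1/(175611 + ((-2 + 6*24897088 + 1752*I*√2) - 68726)) + 225461) + 250834 = (1/(175611 + ((-2 + 149382528 + 1752*I*√2) - 68726)) + 225461) + 250834 = (1/(175611 + ((149382526 + 1752*I*√2) - 68726)) + 225461) + 250834 = (1/(175611 + (149313800 + 1752*I*√2)) + 225461) + 250834 = (1/(149489411 + 1752*I*√2) + 225461) + 250834 = (225461 + 1/(149489411 + 1752*I*√2)) + 250834 = 476295 + 1/(149489411 + 1752*I*√2)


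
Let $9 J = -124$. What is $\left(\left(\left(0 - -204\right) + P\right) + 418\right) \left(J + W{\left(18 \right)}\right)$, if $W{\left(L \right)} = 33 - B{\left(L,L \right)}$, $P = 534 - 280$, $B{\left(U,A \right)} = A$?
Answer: $\frac{3212}{3} \approx 1070.7$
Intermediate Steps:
$J = - \frac{124}{9}$ ($J = \frac{1}{9} \left(-124\right) = - \frac{124}{9} \approx -13.778$)
$P = 254$ ($P = 534 - 280 = 254$)
$W{\left(L \right)} = 33 - L$
$\left(\left(\left(0 - -204\right) + P\right) + 418\right) \left(J + W{\left(18 \right)}\right) = \left(\left(\left(0 - -204\right) + 254\right) + 418\right) \left(- \frac{124}{9} + \left(33 - 18\right)\right) = \left(\left(\left(0 + 204\right) + 254\right) + 418\right) \left(- \frac{124}{9} + \left(33 - 18\right)\right) = \left(\left(204 + 254\right) + 418\right) \left(- \frac{124}{9} + 15\right) = \left(458 + 418\right) \frac{11}{9} = 876 \cdot \frac{11}{9} = \frac{3212}{3}$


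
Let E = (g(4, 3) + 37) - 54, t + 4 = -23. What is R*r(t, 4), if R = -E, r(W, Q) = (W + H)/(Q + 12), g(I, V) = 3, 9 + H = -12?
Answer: -42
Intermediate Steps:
H = -21 (H = -9 - 12 = -21)
t = -27 (t = -4 - 23 = -27)
r(W, Q) = (-21 + W)/(12 + Q) (r(W, Q) = (W - 21)/(Q + 12) = (-21 + W)/(12 + Q))
E = -14 (E = (3 + 37) - 54 = 40 - 54 = -14)
R = 14 (R = -1*(-14) = 14)
R*r(t, 4) = 14*((-21 - 27)/(12 + 4)) = 14*(-48/16) = 14*((1/16)*(-48)) = 14*(-3) = -42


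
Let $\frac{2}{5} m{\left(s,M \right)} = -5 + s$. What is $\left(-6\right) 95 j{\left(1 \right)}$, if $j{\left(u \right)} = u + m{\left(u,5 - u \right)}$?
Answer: $5130$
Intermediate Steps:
$m{\left(s,M \right)} = - \frac{25}{2} + \frac{5 s}{2}$ ($m{\left(s,M \right)} = \frac{5 \left(-5 + s\right)}{2} = - \frac{25}{2} + \frac{5 s}{2}$)
$j{\left(u \right)} = - \frac{25}{2} + \frac{7 u}{2}$ ($j{\left(u \right)} = u + \left(- \frac{25}{2} + \frac{5 u}{2}\right) = - \frac{25}{2} + \frac{7 u}{2}$)
$\left(-6\right) 95 j{\left(1 \right)} = \left(-6\right) 95 \left(- \frac{25}{2} + \frac{7}{2} \cdot 1\right) = - 570 \left(- \frac{25}{2} + \frac{7}{2}\right) = \left(-570\right) \left(-9\right) = 5130$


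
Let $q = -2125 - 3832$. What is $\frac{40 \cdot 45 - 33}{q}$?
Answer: $- \frac{1767}{5957} \approx -0.29663$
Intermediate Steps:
$q = -5957$
$\frac{40 \cdot 45 - 33}{q} = \frac{40 \cdot 45 - 33}{-5957} = \left(1800 - 33\right) \left(- \frac{1}{5957}\right) = 1767 \left(- \frac{1}{5957}\right) = - \frac{1767}{5957}$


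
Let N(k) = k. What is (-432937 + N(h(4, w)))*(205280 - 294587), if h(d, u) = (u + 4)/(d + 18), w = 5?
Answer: 850613898735/22 ≈ 3.8664e+10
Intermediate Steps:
h(d, u) = (4 + u)/(18 + d)
(-432937 + N(h(4, w)))*(205280 - 294587) = (-432937 + (4 + 5)/(18 + 4))*(205280 - 294587) = (-432937 + 9/22)*(-89307) = -9524605/22*(-89307) = 850613898735/22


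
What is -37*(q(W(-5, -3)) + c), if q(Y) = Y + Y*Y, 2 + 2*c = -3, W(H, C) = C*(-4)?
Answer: -11359/2 ≈ -5679.5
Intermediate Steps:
W(H, C) = -4*C
c = -5/2 (c = -1 + (1/2)*(-3) = -1 - 3/2 = -5/2 ≈ -2.5000)
q(Y) = Y + Y**2
-37*(q(W(-5, -3)) + c) = -37*((-4*(-3))*(1 - 4*(-3)) - 5/2) = -37*(12*(1 + 12) - 5/2) = -37*(12*13 - 5/2) = -37*(156 - 5/2) = -37*307/2 = -11359/2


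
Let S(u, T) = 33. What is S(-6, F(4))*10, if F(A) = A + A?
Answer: 330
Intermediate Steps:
F(A) = 2*A
S(-6, F(4))*10 = 33*10 = 330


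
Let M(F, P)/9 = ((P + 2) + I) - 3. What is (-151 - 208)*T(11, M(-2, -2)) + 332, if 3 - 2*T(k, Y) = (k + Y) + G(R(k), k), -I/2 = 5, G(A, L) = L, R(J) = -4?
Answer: -17259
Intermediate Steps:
I = -10 (I = -2*5 = -10)
M(F, P) = -99 + 9*P (M(F, P) = 9*(((P + 2) - 10) - 3) = 9*(((2 + P) - 10) - 3) = 9*((-8 + P) - 3) = 9*(-11 + P) = -99 + 9*P)
T(k, Y) = 3/2 - k - Y/2 (T(k, Y) = 3/2 - ((k + Y) + k)/2 = 3/2 - ((Y + k) + k)/2 = 3/2 - (Y + 2*k)/2 = 3/2 + (-k - Y/2) = 3/2 - k - Y/2)
(-151 - 208)*T(11, M(-2, -2)) + 332 = (-151 - 208)*(3/2 - 1*11 - (-99 + 9*(-2))/2) + 332 = -359*(3/2 - 11 - (-99 - 18)/2) + 332 = -359*(3/2 - 11 - ½*(-117)) + 332 = -359*(3/2 - 11 + 117/2) + 332 = -359*49 + 332 = -17591 + 332 = -17259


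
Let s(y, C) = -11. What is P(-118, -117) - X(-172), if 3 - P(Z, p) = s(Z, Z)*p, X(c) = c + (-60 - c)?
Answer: -1224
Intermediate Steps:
X(c) = -60
P(Z, p) = 3 + 11*p (P(Z, p) = 3 - (-11)*p = 3 + 11*p)
P(-118, -117) - X(-172) = (3 + 11*(-117)) - 1*(-60) = (3 - 1287) + 60 = -1284 + 60 = -1224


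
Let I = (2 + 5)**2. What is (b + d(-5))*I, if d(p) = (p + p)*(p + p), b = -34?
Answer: 3234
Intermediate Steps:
I = 49 (I = 7**2 = 49)
d(p) = 4*p**2 (d(p) = (2*p)*(2*p) = 4*p**2)
(b + d(-5))*I = (-34 + 4*(-5)**2)*49 = (-34 + 4*25)*49 = (-34 + 100)*49 = 66*49 = 3234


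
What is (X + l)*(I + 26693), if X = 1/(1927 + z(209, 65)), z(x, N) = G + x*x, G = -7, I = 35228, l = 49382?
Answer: 139437954527943/45601 ≈ 3.0578e+9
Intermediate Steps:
z(x, N) = -7 + x² (z(x, N) = -7 + x*x = -7 + x²)
X = 1/45601 (X = 1/(1927 + (-7 + 209²)) = 1/(1927 + (-7 + 43681)) = 1/(1927 + 43674) = 1/45601 ≈ 2.1929e-5)
(X + l)*(I + 26693) = (1/45601 + 49382)*(35228 + 26693) = (2251868583/45601)*61921 = 139437954527943/45601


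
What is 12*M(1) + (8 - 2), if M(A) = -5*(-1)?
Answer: 66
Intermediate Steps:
M(A) = 5
12*M(1) + (8 - 2) = 12*5 + (8 - 2) = 60 + 6 = 66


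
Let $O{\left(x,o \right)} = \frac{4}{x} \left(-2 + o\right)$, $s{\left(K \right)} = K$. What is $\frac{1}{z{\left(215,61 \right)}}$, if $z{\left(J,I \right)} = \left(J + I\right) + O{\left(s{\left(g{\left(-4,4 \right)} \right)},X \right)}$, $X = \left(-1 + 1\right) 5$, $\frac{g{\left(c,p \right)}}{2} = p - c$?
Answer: $\frac{2}{551} \approx 0.0036298$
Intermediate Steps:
$g{\left(c,p \right)} = - 2 c + 2 p$ ($g{\left(c,p \right)} = 2 \left(p - c\right) = - 2 c + 2 p$)
$X = 0$ ($X = 0 \cdot 5 = 0$)
$O{\left(x,o \right)} = \frac{4 \left(-2 + o\right)}{x}$
$z{\left(J,I \right)} = - \frac{1}{2} + I + J$ ($z{\left(J,I \right)} = \left(J + I\right) + \frac{4 \left(-2 + 0\right)}{\left(-2\right) \left(-4\right) + 2 \cdot 4} = \left(I + J\right) + 4 \frac{1}{8 + 8} \left(-2\right) = \left(I + J\right) + 4 \cdot \frac{1}{16} \left(-2\right) = \left(I + J\right) - \frac{1}{2} = - \frac{1}{2} + I + J$)
$\frac{1}{z{\left(215,61 \right)}} = \frac{1}{- \frac{1}{2} + 61 + 215} = \frac{1}{\frac{551}{2}} = \frac{2}{551}$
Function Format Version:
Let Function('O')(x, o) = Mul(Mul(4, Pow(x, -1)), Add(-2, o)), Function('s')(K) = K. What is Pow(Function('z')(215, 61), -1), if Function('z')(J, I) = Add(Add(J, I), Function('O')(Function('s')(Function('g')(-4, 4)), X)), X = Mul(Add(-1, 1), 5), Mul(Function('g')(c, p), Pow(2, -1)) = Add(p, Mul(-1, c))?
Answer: Rational(2, 551) ≈ 0.0036298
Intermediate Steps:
Function('g')(c, p) = Add(Mul(-2, c), Mul(2, p)) (Function('g')(c, p) = Mul(2, Add(p, Mul(-1, c))) = Add(Mul(-2, c), Mul(2, p)))
X = 0 (X = Mul(0, 5) = 0)
Function('O')(x, o) = Mul(4, Pow(x, -1), Add(-2, o))
Function('z')(J, I) = Add(Rational(-1, 2), I, J) (Function('z')(J, I) = Add(Add(J, I), Mul(4, Pow(Add(Mul(-2, -4), Mul(2, 4)), -1), Add(-2, 0))) = Add(Add(I, J), Mul(4, Pow(Add(8, 8), -1), -2)) = Add(Add(I, J), Mul(4, Pow(16, -1), -2)) = Add(Add(I, J), Mul(4, Rational(1, 16), -2)) = Add(Add(I, J), Rational(-1, 2)) = Add(Rational(-1, 2), I, J))
Pow(Function('z')(215, 61), -1) = Pow(Add(Rational(-1, 2), 61, 215), -1) = Pow(Rational(551, 2), -1) = Rational(2, 551)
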